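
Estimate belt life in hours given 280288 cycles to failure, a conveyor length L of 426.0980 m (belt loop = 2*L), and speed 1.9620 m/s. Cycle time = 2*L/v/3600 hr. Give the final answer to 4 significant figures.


cycle_time = 2 * 426.0980 / 1.9620 / 3600 = 0.120653 hr
life = 280288 * 0.120653 = 33820 hours


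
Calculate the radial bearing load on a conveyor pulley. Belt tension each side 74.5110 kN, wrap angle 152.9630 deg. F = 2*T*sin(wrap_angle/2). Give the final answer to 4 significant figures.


F = 2 * 74.5110 * sin(152.9630/2 deg)
F = 144.9 kN


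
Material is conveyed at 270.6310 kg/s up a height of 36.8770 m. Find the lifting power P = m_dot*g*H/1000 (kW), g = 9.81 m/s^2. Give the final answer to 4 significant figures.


P = 270.6310 * 9.81 * 36.8770 / 1000
P = 97.90 kW


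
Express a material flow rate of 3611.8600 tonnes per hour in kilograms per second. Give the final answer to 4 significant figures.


m_dot = 3611.8600 * 1000 / 3600
m_dot = 1003 kg/s


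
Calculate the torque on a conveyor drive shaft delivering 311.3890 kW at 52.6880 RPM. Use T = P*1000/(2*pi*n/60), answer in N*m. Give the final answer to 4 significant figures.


omega = 2*pi*52.6880/60 = 5.51747 rad/s
T = 311.3890*1000 / 5.51747
T = 56440 N*m


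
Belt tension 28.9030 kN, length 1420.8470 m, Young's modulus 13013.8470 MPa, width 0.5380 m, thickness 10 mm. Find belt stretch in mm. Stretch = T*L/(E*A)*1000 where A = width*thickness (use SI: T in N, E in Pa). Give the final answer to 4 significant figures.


A = 0.5380 * 0.01 = 0.00538 m^2
Stretch = 28.9030*1000 * 1420.8470 / (13013.8470e6 * 0.00538) * 1000
Stretch = 586.5 mm


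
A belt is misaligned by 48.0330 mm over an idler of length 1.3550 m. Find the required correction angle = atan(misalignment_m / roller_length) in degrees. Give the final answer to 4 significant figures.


misalign_m = 48.0330 / 1000 = 0.048033 m
angle = atan(0.048033 / 1.3550)
angle = 2.030 deg


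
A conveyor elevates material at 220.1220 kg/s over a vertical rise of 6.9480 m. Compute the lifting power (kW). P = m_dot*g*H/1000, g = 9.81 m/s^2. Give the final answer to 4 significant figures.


P = 220.1220 * 9.81 * 6.9480 / 1000
P = 15.00 kW


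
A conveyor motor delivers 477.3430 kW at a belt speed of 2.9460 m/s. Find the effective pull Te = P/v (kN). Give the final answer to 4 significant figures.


Te = P / v = 477.3430 / 2.9460
Te = 162.0 kN


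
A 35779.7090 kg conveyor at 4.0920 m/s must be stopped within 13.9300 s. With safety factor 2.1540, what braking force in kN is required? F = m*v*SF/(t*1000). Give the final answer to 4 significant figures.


F = 35779.7090 * 4.0920 / 13.9300 * 2.1540 / 1000
F = 22.64 kN


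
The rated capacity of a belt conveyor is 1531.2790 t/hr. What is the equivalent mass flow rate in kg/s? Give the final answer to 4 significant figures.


m_dot = 1531.2790 * 1000 / 3600
m_dot = 425.4 kg/s


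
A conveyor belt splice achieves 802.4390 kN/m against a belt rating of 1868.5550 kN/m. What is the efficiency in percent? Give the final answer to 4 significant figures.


Eff = 802.4390 / 1868.5550 * 100
Eff = 42.94 %


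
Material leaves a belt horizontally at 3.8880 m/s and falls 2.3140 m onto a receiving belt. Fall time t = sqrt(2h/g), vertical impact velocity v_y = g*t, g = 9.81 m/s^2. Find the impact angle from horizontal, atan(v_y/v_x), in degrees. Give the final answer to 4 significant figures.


t = sqrt(2*2.3140/9.81) = 0.68685 s
v_y = 9.81 * 0.68685 = 6.738 m/s
angle = atan(6.738 / 3.8880) = 60.01 deg


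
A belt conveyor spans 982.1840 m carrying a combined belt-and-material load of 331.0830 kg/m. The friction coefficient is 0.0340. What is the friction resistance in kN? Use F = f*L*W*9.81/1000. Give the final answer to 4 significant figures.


F = 0.0340 * 982.1840 * 331.0830 * 9.81 / 1000
F = 108.5 kN


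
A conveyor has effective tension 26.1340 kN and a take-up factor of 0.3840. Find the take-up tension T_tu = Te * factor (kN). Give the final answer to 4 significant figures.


T_tu = 26.1340 * 0.3840
T_tu = 10.04 kN


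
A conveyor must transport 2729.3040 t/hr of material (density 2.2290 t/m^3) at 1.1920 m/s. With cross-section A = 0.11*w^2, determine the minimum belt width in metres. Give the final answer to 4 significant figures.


A_req = 2729.3040 / (1.1920 * 2.2290 * 3600) = 0.28534 m^2
w = sqrt(0.28534 / 0.11)
w = 1.611 m


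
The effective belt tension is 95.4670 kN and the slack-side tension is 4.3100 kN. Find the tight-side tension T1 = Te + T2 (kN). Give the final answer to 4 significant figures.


T1 = Te + T2 = 95.4670 + 4.3100
T1 = 99.78 kN


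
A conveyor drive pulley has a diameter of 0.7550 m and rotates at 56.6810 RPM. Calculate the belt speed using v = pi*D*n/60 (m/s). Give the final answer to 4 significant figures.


v = pi * 0.7550 * 56.6810 / 60
v = 2.241 m/s


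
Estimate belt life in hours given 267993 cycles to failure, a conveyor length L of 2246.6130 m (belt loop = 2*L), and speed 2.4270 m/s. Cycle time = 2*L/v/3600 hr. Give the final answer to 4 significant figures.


cycle_time = 2 * 2246.6130 / 2.4270 / 3600 = 0.514264 hr
life = 267993 * 0.514264 = 137800 hours


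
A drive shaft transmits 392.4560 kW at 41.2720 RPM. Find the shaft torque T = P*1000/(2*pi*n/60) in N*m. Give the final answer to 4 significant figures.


omega = 2*pi*41.2720/60 = 4.32199 rad/s
T = 392.4560*1000 / 4.32199
T = 90800 N*m


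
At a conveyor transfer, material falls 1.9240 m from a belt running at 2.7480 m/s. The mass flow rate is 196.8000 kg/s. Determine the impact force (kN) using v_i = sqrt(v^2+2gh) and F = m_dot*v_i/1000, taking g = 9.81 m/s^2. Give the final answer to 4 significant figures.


v_i = sqrt(2.7480^2 + 2*9.81*1.9240) = 6.73056 m/s
F = 196.8000 * 6.73056 / 1000
F = 1.325 kN


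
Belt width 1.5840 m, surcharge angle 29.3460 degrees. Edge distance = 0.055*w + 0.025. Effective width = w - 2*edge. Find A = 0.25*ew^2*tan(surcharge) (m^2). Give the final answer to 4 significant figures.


edge = 0.055*1.5840 + 0.025 = 0.11212 m
ew = 1.5840 - 2*0.11212 = 1.35976 m
A = 0.25 * 1.35976^2 * tan(29.3460 deg)
A = 0.2599 m^2


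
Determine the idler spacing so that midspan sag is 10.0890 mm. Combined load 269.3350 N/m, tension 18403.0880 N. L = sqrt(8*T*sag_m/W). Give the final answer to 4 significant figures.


sag = 10.0890/1000 = 0.010089 m
L = sqrt(8 * 18403.0880 * 0.010089 / 269.3350)
L = 2.348 m


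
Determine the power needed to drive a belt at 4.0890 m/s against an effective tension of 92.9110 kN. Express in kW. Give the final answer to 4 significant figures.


P = Te * v = 92.9110 * 4.0890
P = 379.9 kW


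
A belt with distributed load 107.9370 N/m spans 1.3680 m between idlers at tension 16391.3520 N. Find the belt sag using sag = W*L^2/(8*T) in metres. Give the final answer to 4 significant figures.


sag = 107.9370 * 1.3680^2 / (8 * 16391.3520)
sag = 0.001540 m


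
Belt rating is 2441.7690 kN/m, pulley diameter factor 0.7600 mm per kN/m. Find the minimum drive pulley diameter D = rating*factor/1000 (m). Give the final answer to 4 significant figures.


D = 2441.7690 * 0.7600 / 1000
D = 1.856 m


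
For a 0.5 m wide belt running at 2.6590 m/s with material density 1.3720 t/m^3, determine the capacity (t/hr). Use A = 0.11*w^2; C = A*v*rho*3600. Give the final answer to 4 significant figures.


A = 0.11 * 0.5^2 = 0.0275 m^2
C = 0.0275 * 2.6590 * 1.3720 * 3600
C = 361.2 t/hr


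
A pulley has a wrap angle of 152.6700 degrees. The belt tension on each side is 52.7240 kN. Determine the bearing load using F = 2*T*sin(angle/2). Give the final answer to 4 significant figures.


F = 2 * 52.7240 * sin(152.6700/2 deg)
F = 102.5 kN


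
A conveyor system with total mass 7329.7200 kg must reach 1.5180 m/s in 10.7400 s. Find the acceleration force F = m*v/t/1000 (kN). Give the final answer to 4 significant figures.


F = 7329.7200 * 1.5180 / 10.7400 / 1000
F = 1.036 kN


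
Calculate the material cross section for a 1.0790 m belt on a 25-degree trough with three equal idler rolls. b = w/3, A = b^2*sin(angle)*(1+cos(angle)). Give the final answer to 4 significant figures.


b = 1.0790/3 = 0.359667 m
A = 0.359667^2 * sin(25 deg) * (1 + cos(25 deg))
A = 0.1042 m^2


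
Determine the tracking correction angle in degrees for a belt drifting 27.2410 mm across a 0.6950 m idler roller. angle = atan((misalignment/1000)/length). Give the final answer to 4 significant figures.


misalign_m = 27.2410 / 1000 = 0.027241 m
angle = atan(0.027241 / 0.6950)
angle = 2.245 deg


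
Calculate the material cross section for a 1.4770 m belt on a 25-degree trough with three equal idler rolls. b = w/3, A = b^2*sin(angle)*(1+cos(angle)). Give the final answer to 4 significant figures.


b = 1.4770/3 = 0.492333 m
A = 0.492333^2 * sin(25 deg) * (1 + cos(25 deg))
A = 0.1953 m^2


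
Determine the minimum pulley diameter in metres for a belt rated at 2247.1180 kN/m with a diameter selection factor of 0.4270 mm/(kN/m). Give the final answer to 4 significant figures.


D = 2247.1180 * 0.4270 / 1000
D = 0.9595 m


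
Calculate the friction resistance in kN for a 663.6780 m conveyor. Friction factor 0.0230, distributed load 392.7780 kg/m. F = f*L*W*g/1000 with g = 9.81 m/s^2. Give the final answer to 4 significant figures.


F = 0.0230 * 663.6780 * 392.7780 * 9.81 / 1000
F = 58.82 kN


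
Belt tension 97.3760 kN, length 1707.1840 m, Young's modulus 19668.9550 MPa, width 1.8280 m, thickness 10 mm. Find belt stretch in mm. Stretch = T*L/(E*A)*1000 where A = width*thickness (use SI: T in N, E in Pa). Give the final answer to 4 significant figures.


A = 1.8280 * 0.01 = 0.01828 m^2
Stretch = 97.3760*1000 * 1707.1840 / (19668.9550e6 * 0.01828) * 1000
Stretch = 462.4 mm


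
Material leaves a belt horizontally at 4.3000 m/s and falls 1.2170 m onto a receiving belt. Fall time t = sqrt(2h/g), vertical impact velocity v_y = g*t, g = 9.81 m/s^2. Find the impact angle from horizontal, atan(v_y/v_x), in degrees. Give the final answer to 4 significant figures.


t = sqrt(2*1.2170/9.81) = 0.498111 s
v_y = 9.81 * 0.498111 = 4.88647 m/s
angle = atan(4.88647 / 4.3000) = 48.65 deg


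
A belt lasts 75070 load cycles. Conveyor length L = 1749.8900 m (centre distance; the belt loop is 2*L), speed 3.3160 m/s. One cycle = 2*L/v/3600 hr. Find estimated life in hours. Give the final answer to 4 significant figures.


cycle_time = 2 * 1749.8900 / 3.3160 / 3600 = 0.293173 hr
life = 75070 * 0.293173 = 22010 hours


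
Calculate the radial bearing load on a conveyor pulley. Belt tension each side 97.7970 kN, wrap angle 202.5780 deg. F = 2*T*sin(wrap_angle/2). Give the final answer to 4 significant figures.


F = 2 * 97.7970 * sin(202.5780/2 deg)
F = 191.8 kN


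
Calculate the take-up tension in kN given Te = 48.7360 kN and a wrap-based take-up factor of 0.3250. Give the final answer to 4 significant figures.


T_tu = 48.7360 * 0.3250
T_tu = 15.84 kN


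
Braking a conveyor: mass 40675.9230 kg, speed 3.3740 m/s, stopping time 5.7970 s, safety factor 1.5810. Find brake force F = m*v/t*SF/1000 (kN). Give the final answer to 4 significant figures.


F = 40675.9230 * 3.3740 / 5.7970 * 1.5810 / 1000
F = 37.43 kN


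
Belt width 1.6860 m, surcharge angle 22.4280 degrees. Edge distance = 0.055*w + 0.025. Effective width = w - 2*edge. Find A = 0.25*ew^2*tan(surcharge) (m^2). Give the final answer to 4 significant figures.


edge = 0.055*1.6860 + 0.025 = 0.11773 m
ew = 1.6860 - 2*0.11773 = 1.45054 m
A = 0.25 * 1.45054^2 * tan(22.4280 deg)
A = 0.2171 m^2


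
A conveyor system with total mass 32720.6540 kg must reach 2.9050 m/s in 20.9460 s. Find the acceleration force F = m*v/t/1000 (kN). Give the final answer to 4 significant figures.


F = 32720.6540 * 2.9050 / 20.9460 / 1000
F = 4.538 kN


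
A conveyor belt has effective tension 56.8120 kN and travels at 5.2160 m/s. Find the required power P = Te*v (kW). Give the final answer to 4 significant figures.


P = Te * v = 56.8120 * 5.2160
P = 296.3 kW


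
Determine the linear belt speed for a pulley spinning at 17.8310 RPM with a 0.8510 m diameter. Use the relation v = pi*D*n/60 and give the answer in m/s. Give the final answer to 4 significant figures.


v = pi * 0.8510 * 17.8310 / 60
v = 0.7945 m/s


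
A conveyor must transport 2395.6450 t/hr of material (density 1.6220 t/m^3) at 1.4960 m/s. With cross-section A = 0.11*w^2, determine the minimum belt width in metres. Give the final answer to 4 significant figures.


A_req = 2395.6450 / (1.4960 * 1.6220 * 3600) = 0.274244 m^2
w = sqrt(0.274244 / 0.11)
w = 1.579 m


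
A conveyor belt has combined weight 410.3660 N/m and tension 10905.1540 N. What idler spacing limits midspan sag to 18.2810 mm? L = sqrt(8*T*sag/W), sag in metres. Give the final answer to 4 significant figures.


sag = 18.2810/1000 = 0.018281 m
L = sqrt(8 * 10905.1540 * 0.018281 / 410.3660)
L = 1.971 m


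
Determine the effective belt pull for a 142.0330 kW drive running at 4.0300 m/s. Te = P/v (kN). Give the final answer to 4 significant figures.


Te = P / v = 142.0330 / 4.0300
Te = 35.24 kN


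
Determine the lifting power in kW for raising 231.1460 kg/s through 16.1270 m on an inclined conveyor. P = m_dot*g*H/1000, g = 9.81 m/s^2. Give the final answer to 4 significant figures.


P = 231.1460 * 9.81 * 16.1270 / 1000
P = 36.57 kW


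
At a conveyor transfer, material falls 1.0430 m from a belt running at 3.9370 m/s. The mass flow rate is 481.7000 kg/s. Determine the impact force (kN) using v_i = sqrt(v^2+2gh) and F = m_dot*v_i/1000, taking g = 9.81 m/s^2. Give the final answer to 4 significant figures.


v_i = sqrt(3.9370^2 + 2*9.81*1.0430) = 5.99697 m/s
F = 481.7000 * 5.99697 / 1000
F = 2.889 kN


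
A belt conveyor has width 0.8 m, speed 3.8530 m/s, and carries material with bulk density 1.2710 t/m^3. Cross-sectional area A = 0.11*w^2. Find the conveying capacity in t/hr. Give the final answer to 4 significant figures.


A = 0.11 * 0.8^2 = 0.0704 m^2
C = 0.0704 * 3.8530 * 1.2710 * 3600
C = 1241 t/hr


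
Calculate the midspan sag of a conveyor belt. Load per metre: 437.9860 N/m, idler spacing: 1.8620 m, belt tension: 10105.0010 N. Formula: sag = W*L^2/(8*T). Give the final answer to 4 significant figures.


sag = 437.9860 * 1.8620^2 / (8 * 10105.0010)
sag = 0.01878 m


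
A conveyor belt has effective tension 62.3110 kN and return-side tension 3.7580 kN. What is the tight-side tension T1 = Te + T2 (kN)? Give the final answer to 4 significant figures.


T1 = Te + T2 = 62.3110 + 3.7580
T1 = 66.07 kN


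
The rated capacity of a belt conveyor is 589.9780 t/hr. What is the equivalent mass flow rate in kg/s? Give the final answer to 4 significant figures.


m_dot = 589.9780 * 1000 / 3600
m_dot = 163.9 kg/s


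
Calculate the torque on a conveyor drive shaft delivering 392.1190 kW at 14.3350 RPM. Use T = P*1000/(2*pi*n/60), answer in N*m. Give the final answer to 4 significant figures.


omega = 2*pi*14.3350/60 = 1.50116 rad/s
T = 392.1190*1000 / 1.50116
T = 261200 N*m


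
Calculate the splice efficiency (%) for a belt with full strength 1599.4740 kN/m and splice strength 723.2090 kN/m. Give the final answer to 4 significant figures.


Eff = 723.2090 / 1599.4740 * 100
Eff = 45.22 %


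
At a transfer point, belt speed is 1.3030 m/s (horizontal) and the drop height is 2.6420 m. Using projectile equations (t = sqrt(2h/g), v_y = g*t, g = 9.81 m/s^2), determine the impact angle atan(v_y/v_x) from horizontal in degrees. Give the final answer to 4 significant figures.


t = sqrt(2*2.6420/9.81) = 0.733917 s
v_y = 9.81 * 0.733917 = 7.19973 m/s
angle = atan(7.19973 / 1.3030) = 79.74 deg


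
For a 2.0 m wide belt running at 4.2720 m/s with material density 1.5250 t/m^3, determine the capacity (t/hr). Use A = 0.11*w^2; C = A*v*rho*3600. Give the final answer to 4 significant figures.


A = 0.11 * 2.0^2 = 0.44 m^2
C = 0.44 * 4.2720 * 1.5250 * 3600
C = 10320 t/hr


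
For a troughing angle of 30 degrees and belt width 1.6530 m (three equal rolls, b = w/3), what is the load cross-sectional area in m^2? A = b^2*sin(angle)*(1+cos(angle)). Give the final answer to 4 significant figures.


b = 1.6530/3 = 0.551 m
A = 0.551^2 * sin(30 deg) * (1 + cos(30 deg))
A = 0.2833 m^2


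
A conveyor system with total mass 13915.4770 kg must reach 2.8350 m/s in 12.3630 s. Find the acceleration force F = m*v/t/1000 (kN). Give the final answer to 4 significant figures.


F = 13915.4770 * 2.8350 / 12.3630 / 1000
F = 3.191 kN


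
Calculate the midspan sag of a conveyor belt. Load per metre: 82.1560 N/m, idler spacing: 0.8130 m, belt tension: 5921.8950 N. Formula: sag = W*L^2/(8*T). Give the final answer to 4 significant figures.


sag = 82.1560 * 0.8130^2 / (8 * 5921.8950)
sag = 0.001146 m


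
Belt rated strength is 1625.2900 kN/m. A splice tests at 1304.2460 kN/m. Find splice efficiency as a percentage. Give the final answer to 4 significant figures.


Eff = 1304.2460 / 1625.2900 * 100
Eff = 80.25 %


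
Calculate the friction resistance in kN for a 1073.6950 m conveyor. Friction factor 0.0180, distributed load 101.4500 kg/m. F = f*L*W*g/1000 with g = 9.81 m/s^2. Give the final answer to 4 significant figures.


F = 0.0180 * 1073.6950 * 101.4500 * 9.81 / 1000
F = 19.23 kN


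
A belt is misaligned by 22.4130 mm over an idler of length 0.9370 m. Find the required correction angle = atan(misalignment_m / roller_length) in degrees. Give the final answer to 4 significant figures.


misalign_m = 22.4130 / 1000 = 0.022413 m
angle = atan(0.022413 / 0.9370)
angle = 1.370 deg


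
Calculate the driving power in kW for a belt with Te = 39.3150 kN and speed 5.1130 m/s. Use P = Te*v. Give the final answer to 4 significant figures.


P = Te * v = 39.3150 * 5.1130
P = 201.0 kW


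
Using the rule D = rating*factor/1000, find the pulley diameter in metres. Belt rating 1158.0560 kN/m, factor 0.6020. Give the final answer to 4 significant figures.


D = 1158.0560 * 0.6020 / 1000
D = 0.6971 m


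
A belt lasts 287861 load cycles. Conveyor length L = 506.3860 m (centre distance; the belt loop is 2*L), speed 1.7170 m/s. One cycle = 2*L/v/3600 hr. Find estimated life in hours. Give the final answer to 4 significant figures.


cycle_time = 2 * 506.3860 / 1.7170 / 3600 = 0.163847 hr
life = 287861 * 0.163847 = 47170 hours


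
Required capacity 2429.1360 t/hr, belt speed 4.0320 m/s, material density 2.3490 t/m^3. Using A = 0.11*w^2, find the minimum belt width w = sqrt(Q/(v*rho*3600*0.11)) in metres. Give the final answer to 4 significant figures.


A_req = 2429.1360 / (4.0320 * 2.3490 * 3600) = 0.0712436 m^2
w = sqrt(0.0712436 / 0.11)
w = 0.8048 m


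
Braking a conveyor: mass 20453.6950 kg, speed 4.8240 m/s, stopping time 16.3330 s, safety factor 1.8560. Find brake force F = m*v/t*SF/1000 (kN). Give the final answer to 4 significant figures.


F = 20453.6950 * 4.8240 / 16.3330 * 1.8560 / 1000
F = 11.21 kN


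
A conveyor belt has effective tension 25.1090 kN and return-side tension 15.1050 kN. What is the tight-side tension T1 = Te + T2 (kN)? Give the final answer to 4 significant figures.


T1 = Te + T2 = 25.1090 + 15.1050
T1 = 40.21 kN


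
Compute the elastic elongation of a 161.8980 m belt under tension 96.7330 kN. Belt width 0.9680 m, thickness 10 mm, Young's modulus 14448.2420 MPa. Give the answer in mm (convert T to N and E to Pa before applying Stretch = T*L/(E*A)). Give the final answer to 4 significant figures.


A = 0.9680 * 0.01 = 0.00968 m^2
Stretch = 96.7330*1000 * 161.8980 / (14448.2420e6 * 0.00968) * 1000
Stretch = 112.0 mm


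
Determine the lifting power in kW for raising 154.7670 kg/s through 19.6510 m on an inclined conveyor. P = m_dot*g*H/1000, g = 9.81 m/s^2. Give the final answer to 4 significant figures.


P = 154.7670 * 9.81 * 19.6510 / 1000
P = 29.84 kW


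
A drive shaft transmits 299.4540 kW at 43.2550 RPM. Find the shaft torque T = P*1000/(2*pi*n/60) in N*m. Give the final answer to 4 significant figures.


omega = 2*pi*43.2550/60 = 4.52965 rad/s
T = 299.4540*1000 / 4.52965
T = 66110 N*m


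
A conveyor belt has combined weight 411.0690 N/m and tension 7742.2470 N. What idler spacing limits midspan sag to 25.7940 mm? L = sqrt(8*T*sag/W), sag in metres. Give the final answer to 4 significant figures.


sag = 25.7940/1000 = 0.025794 m
L = sqrt(8 * 7742.2470 * 0.025794 / 411.0690)
L = 1.971 m


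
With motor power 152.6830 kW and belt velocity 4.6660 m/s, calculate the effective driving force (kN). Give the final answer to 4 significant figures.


Te = P / v = 152.6830 / 4.6660
Te = 32.72 kN


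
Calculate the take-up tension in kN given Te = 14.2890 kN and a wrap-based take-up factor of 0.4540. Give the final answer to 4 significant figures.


T_tu = 14.2890 * 0.4540
T_tu = 6.487 kN


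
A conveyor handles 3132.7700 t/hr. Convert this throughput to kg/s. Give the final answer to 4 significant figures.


m_dot = 3132.7700 * 1000 / 3600
m_dot = 870.2 kg/s


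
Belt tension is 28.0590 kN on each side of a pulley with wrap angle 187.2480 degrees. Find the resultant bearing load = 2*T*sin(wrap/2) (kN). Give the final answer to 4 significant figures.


F = 2 * 28.0590 * sin(187.2480/2 deg)
F = 56.01 kN


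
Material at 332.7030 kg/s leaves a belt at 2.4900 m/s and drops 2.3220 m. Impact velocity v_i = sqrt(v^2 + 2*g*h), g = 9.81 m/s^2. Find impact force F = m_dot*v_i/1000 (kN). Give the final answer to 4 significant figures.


v_i = sqrt(2.4900^2 + 2*9.81*2.3220) = 7.19429 m/s
F = 332.7030 * 7.19429 / 1000
F = 2.394 kN


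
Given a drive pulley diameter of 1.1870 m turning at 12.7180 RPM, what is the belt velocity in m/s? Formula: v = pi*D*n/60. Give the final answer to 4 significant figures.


v = pi * 1.1870 * 12.7180 / 60
v = 0.7904 m/s


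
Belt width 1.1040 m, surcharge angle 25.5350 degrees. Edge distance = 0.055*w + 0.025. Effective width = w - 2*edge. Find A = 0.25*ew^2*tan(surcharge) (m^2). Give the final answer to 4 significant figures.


edge = 0.055*1.1040 + 0.025 = 0.08572 m
ew = 1.1040 - 2*0.08572 = 0.93256 m
A = 0.25 * 0.93256^2 * tan(25.5350 deg)
A = 0.1039 m^2


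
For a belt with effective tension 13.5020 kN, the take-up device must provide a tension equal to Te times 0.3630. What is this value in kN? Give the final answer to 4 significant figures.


T_tu = 13.5020 * 0.3630
T_tu = 4.901 kN


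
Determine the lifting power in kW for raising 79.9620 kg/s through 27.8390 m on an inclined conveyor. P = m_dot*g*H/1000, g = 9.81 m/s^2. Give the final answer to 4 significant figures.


P = 79.9620 * 9.81 * 27.8390 / 1000
P = 21.84 kW


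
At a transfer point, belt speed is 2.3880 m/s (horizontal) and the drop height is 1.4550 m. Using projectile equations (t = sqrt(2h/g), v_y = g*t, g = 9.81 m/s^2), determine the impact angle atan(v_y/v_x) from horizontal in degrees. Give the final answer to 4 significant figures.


t = sqrt(2*1.4550/9.81) = 0.544643 s
v_y = 9.81 * 0.544643 = 5.34295 m/s
angle = atan(5.34295 / 2.3880) = 65.92 deg


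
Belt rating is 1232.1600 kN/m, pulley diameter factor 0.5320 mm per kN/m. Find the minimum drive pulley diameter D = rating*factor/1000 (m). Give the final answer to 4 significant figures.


D = 1232.1600 * 0.5320 / 1000
D = 0.6555 m


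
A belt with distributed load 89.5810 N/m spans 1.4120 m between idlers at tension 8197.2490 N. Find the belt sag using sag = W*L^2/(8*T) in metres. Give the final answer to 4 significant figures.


sag = 89.5810 * 1.4120^2 / (8 * 8197.2490)
sag = 0.002723 m


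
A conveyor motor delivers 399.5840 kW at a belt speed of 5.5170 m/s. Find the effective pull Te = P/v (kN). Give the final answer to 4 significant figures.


Te = P / v = 399.5840 / 5.5170
Te = 72.43 kN


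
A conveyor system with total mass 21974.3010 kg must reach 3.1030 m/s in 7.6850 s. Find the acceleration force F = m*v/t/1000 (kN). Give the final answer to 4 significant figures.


F = 21974.3010 * 3.1030 / 7.6850 / 1000
F = 8.873 kN


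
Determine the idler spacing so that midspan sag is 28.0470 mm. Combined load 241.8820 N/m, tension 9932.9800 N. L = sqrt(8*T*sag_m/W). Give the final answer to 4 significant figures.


sag = 28.0470/1000 = 0.028047 m
L = sqrt(8 * 9932.9800 * 0.028047 / 241.8820)
L = 3.035 m


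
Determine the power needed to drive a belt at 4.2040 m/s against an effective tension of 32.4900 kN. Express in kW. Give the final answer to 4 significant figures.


P = Te * v = 32.4900 * 4.2040
P = 136.6 kW


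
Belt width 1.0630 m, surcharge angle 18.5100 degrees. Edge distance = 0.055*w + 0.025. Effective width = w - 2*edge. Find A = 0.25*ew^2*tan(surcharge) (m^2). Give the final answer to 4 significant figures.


edge = 0.055*1.0630 + 0.025 = 0.083465 m
ew = 1.0630 - 2*0.083465 = 0.89607 m
A = 0.25 * 0.89607^2 * tan(18.5100 deg)
A = 0.06720 m^2


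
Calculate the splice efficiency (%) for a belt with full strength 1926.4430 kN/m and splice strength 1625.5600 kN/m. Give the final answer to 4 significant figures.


Eff = 1625.5600 / 1926.4430 * 100
Eff = 84.38 %


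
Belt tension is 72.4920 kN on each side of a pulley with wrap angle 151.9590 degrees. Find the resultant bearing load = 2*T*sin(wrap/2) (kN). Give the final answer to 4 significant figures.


F = 2 * 72.4920 * sin(151.9590/2 deg)
F = 140.7 kN


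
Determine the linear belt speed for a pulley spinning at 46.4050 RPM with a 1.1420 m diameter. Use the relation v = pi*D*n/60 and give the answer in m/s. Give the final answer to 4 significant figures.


v = pi * 1.1420 * 46.4050 / 60
v = 2.775 m/s


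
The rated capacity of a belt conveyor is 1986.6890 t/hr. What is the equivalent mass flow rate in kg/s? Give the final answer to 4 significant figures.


m_dot = 1986.6890 * 1000 / 3600
m_dot = 551.9 kg/s


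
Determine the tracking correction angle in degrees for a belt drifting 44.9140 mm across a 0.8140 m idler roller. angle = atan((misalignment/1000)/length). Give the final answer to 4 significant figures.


misalign_m = 44.9140 / 1000 = 0.044914 m
angle = atan(0.044914 / 0.8140)
angle = 3.158 deg


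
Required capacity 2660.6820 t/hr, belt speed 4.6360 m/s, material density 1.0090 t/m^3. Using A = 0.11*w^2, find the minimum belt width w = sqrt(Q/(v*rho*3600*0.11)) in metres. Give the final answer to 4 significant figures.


A_req = 2660.6820 / (4.6360 * 1.0090 * 3600) = 0.158 m^2
w = sqrt(0.158 / 0.11)
w = 1.198 m


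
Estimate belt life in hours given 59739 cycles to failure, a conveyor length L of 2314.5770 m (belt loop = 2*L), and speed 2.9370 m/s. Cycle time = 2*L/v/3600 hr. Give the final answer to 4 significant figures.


cycle_time = 2 * 2314.5770 / 2.9370 / 3600 = 0.43782 hr
life = 59739 * 0.43782 = 26150 hours


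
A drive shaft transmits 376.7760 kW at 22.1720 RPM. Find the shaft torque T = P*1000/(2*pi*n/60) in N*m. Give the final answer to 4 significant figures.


omega = 2*pi*22.1720/60 = 2.32185 rad/s
T = 376.7760*1000 / 2.32185
T = 162300 N*m


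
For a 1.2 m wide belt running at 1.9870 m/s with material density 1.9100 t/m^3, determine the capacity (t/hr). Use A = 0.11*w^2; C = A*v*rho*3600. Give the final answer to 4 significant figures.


A = 0.11 * 1.2^2 = 0.1584 m^2
C = 0.1584 * 1.9870 * 1.9100 * 3600
C = 2164 t/hr


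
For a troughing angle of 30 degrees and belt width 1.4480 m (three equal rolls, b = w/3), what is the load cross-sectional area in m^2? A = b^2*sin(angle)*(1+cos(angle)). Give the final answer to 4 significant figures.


b = 1.4480/3 = 0.482667 m
A = 0.482667^2 * sin(30 deg) * (1 + cos(30 deg))
A = 0.2174 m^2


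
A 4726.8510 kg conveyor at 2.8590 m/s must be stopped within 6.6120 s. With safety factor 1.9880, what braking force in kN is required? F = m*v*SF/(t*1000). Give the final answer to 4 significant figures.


F = 4726.8510 * 2.8590 / 6.6120 * 1.9880 / 1000
F = 4.063 kN


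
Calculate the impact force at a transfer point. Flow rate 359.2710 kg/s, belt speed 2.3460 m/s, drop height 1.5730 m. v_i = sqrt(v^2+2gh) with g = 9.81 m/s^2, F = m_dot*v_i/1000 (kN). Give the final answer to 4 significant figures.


v_i = sqrt(2.3460^2 + 2*9.81*1.5730) = 6.03042 m/s
F = 359.2710 * 6.03042 / 1000
F = 2.167 kN


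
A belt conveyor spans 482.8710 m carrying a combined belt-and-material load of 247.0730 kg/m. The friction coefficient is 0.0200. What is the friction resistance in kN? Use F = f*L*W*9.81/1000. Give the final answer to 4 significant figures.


F = 0.0200 * 482.8710 * 247.0730 * 9.81 / 1000
F = 23.41 kN


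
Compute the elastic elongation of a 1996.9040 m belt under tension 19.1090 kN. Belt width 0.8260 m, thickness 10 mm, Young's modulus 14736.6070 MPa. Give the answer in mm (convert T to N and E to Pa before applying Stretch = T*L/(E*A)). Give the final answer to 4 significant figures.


A = 0.8260 * 0.01 = 0.00826 m^2
Stretch = 19.1090*1000 * 1996.9040 / (14736.6070e6 * 0.00826) * 1000
Stretch = 313.5 mm


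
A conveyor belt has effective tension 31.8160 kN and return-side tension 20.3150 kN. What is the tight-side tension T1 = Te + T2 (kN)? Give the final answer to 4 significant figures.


T1 = Te + T2 = 31.8160 + 20.3150
T1 = 52.13 kN


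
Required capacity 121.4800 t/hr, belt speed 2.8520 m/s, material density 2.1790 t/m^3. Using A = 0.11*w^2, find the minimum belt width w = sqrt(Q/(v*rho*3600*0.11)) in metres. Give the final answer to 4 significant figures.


A_req = 121.4800 / (2.8520 * 2.1790 * 3600) = 0.00542995 m^2
w = sqrt(0.00542995 / 0.11)
w = 0.2222 m


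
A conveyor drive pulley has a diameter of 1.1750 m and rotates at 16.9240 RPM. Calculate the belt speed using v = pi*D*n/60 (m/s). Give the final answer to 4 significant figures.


v = pi * 1.1750 * 16.9240 / 60
v = 1.041 m/s


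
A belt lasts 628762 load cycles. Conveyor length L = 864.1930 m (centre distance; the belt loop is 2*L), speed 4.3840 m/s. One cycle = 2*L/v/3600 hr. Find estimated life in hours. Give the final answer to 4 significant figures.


cycle_time = 2 * 864.1930 / 4.3840 / 3600 = 0.109514 hr
life = 628762 * 0.109514 = 68860 hours


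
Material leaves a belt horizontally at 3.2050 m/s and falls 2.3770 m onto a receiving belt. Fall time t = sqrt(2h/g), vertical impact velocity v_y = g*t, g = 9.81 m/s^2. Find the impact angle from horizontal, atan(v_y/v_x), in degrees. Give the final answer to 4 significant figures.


t = sqrt(2*2.3770/9.81) = 0.696138 s
v_y = 9.81 * 0.696138 = 6.82911 m/s
angle = atan(6.82911 / 3.2050) = 64.86 deg


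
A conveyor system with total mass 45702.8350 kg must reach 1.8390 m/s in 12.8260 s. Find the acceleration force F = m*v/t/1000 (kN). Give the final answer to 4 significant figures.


F = 45702.8350 * 1.8390 / 12.8260 / 1000
F = 6.553 kN


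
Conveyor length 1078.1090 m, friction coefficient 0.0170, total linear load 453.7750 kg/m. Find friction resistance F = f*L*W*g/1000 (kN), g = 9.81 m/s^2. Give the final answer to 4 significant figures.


F = 0.0170 * 1078.1090 * 453.7750 * 9.81 / 1000
F = 81.59 kN


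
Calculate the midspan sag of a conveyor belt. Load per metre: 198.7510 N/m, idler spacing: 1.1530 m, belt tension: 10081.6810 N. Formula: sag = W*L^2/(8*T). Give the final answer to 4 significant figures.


sag = 198.7510 * 1.1530^2 / (8 * 10081.6810)
sag = 0.003276 m


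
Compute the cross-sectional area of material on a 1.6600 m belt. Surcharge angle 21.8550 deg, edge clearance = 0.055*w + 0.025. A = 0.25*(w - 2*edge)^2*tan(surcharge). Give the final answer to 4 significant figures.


edge = 0.055*1.6600 + 0.025 = 0.1163 m
ew = 1.6600 - 2*0.1163 = 1.4274 m
A = 0.25 * 1.4274^2 * tan(21.8550 deg)
A = 0.2043 m^2


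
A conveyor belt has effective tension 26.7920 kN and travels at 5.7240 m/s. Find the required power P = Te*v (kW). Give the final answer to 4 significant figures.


P = Te * v = 26.7920 * 5.7240
P = 153.4 kW


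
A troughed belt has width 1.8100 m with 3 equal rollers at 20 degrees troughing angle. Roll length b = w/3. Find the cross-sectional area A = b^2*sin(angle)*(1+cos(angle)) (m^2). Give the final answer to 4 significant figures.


b = 1.8100/3 = 0.603333 m
A = 0.603333^2 * sin(20 deg) * (1 + cos(20 deg))
A = 0.2415 m^2


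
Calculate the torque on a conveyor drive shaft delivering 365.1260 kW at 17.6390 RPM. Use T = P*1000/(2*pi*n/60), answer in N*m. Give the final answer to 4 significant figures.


omega = 2*pi*17.6390/60 = 1.84715 rad/s
T = 365.1260*1000 / 1.84715
T = 197700 N*m


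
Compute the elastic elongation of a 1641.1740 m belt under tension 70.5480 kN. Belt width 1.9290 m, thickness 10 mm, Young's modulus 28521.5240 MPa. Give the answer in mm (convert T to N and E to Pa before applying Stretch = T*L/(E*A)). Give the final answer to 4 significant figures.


A = 1.9290 * 0.01 = 0.01929 m^2
Stretch = 70.5480*1000 * 1641.1740 / (28521.5240e6 * 0.01929) * 1000
Stretch = 210.4 mm


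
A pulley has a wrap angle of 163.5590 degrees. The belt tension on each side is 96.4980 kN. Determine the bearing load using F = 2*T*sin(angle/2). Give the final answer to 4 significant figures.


F = 2 * 96.4980 * sin(163.5590/2 deg)
F = 191.0 kN


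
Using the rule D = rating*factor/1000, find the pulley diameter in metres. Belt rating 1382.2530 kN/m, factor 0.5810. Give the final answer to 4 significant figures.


D = 1382.2530 * 0.5810 / 1000
D = 0.8031 m


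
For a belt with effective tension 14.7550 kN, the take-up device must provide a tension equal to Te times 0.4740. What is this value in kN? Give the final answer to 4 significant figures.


T_tu = 14.7550 * 0.4740
T_tu = 6.994 kN


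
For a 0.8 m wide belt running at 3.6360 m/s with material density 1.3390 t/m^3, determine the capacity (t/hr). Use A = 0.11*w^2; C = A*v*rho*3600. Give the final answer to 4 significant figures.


A = 0.11 * 0.8^2 = 0.0704 m^2
C = 0.0704 * 3.6360 * 1.3390 * 3600
C = 1234 t/hr


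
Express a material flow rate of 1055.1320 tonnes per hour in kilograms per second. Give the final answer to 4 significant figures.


m_dot = 1055.1320 * 1000 / 3600
m_dot = 293.1 kg/s


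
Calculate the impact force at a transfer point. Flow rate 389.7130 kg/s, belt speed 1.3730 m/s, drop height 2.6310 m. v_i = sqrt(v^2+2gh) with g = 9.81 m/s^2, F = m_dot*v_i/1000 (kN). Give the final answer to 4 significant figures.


v_i = sqrt(1.3730^2 + 2*9.81*2.6310) = 7.31474 m/s
F = 389.7130 * 7.31474 / 1000
F = 2.851 kN


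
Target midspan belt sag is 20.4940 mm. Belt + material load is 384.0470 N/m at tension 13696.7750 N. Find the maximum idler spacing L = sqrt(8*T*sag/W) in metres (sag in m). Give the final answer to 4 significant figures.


sag = 20.4940/1000 = 0.020494 m
L = sqrt(8 * 13696.7750 * 0.020494 / 384.0470)
L = 2.418 m


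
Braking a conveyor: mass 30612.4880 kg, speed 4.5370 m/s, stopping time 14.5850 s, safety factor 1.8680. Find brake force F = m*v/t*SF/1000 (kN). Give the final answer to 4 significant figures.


F = 30612.4880 * 4.5370 / 14.5850 * 1.8680 / 1000
F = 17.79 kN


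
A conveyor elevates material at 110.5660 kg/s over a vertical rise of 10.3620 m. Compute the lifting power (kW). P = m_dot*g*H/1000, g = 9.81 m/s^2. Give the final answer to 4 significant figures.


P = 110.5660 * 9.81 * 10.3620 / 1000
P = 11.24 kW


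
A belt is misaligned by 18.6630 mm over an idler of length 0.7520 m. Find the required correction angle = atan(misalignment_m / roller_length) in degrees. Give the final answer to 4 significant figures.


misalign_m = 18.6630 / 1000 = 0.018663 m
angle = atan(0.018663 / 0.7520)
angle = 1.422 deg


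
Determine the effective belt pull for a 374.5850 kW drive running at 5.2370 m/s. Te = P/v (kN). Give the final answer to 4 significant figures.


Te = P / v = 374.5850 / 5.2370
Te = 71.53 kN


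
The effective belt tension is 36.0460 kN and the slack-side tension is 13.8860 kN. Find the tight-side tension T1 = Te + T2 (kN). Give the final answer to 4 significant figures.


T1 = Te + T2 = 36.0460 + 13.8860
T1 = 49.93 kN


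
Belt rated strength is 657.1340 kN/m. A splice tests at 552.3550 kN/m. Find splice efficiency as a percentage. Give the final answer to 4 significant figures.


Eff = 552.3550 / 657.1340 * 100
Eff = 84.06 %


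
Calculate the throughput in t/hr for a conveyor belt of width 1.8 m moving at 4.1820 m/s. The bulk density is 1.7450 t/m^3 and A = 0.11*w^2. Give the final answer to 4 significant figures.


A = 0.11 * 1.8^2 = 0.3564 m^2
C = 0.3564 * 4.1820 * 1.7450 * 3600
C = 9363 t/hr


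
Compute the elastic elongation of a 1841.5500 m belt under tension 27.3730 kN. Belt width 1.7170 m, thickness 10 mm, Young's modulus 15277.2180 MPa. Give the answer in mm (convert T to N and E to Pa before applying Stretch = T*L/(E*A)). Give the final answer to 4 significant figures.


A = 1.7170 * 0.01 = 0.01717 m^2
Stretch = 27.3730*1000 * 1841.5500 / (15277.2180e6 * 0.01717) * 1000
Stretch = 192.2 mm


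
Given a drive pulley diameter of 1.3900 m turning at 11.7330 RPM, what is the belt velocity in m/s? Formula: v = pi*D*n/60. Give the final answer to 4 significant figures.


v = pi * 1.3900 * 11.7330 / 60
v = 0.8539 m/s


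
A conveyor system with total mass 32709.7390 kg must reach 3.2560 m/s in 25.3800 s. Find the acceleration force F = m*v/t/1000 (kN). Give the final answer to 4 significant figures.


F = 32709.7390 * 3.2560 / 25.3800 / 1000
F = 4.196 kN


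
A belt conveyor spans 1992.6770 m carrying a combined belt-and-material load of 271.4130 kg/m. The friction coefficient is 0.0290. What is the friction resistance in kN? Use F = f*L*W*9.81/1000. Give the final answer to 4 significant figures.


F = 0.0290 * 1992.6770 * 271.4130 * 9.81 / 1000
F = 153.9 kN


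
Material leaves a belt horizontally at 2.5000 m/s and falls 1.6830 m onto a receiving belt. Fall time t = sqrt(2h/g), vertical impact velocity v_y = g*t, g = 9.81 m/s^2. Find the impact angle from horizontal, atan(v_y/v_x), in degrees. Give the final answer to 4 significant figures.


t = sqrt(2*1.6830/9.81) = 0.585764 s
v_y = 9.81 * 0.585764 = 5.74634 m/s
angle = atan(5.74634 / 2.5000) = 66.49 deg


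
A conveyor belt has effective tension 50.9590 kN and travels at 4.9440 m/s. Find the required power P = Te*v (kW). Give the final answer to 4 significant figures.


P = Te * v = 50.9590 * 4.9440
P = 251.9 kW


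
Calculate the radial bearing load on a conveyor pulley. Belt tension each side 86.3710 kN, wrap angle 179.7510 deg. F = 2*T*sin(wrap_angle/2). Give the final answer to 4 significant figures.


F = 2 * 86.3710 * sin(179.7510/2 deg)
F = 172.7 kN


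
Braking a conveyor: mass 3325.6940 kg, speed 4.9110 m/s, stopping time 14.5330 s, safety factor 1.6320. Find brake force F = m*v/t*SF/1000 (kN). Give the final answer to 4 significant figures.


F = 3325.6940 * 4.9110 / 14.5330 * 1.6320 / 1000
F = 1.834 kN


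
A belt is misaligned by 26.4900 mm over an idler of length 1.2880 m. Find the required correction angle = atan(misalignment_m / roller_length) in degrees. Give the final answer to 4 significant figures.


misalign_m = 26.4900 / 1000 = 0.026490 m
angle = atan(0.026490 / 1.2880)
angle = 1.178 deg


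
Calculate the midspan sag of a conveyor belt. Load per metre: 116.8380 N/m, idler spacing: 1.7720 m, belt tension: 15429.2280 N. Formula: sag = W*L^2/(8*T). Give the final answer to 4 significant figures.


sag = 116.8380 * 1.7720^2 / (8 * 15429.2280)
sag = 0.002972 m


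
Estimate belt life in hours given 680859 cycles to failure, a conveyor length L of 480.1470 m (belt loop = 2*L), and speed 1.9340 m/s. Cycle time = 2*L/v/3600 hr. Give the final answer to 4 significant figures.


cycle_time = 2 * 480.1470 / 1.9340 / 3600 = 0.137926 hr
life = 680859 * 0.137926 = 93910 hours
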